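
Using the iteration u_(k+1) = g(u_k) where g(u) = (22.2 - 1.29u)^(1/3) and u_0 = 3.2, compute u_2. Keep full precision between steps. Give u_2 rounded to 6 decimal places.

2.659701

u_1 = g(3.200000) = 2.624231
u_2 = g(2.624231) = 2.659701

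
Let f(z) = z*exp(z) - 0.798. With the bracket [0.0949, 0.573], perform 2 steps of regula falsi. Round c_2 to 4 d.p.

0.4871

f(0.094900) = -0.693653, f(0.573000) = 0.218261
step 1: c = 0.458570, f(c) = -0.072630 < 0 → new bracket [0.458570, 0.573000]
step 2: c = 0.487141, f(c) = -0.005103 < 0 → new bracket [0.487141, 0.573000]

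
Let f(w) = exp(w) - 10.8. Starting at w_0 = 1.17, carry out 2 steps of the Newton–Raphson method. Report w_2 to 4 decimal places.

Newton update: w ← w − f(w)/f'(w).
f'(w) = exp(w)
w_0 = 1.170000: f = -7.578007, f' = 3.221993 → w_1 = 1.170000 - (-7.578007)/(3.221993) = 3.521963
w_1 = 3.521963: f = 23.050811, f' = 33.850811 → w_2 = 3.521963 - (23.050811)/(33.850811) = 2.841010

2.8410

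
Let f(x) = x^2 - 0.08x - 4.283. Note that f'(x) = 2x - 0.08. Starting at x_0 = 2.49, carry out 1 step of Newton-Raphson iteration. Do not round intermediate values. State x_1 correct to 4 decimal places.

2.1394

x_0 = 2.490000: f = 1.717900, f' = 4.900000 → x_1 = 2.490000 - (1.717900)/(4.900000) = 2.139408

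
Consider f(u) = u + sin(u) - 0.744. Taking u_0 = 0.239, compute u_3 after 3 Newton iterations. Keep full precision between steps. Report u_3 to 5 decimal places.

0.37641

f'(u) = 1 + cos(u)
u_0 = 0.239000: f = -0.268269, f' = 1.971575 → u_1 = 0.239000 - (-0.268269)/(1.971575) = 0.375068
u_1 = 0.375068: f = -0.002596, f' = 1.930483 → u_2 = 0.375068 - (-0.002596)/(1.930483) = 0.376413
u_2 = 0.376413: f = -0.000000, f' = 1.929989 → u_3 = 0.376413 - (-0.000000)/(1.929989) = 0.376413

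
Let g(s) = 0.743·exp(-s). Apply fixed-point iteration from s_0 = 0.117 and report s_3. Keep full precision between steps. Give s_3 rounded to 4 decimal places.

0.5063

s_1 = g(0.117000) = 0.660962
s_2 = g(0.660962) = 0.383651
s_3 = g(0.383651) = 0.506257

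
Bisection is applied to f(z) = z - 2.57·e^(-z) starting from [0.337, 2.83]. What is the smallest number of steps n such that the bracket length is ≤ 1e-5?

18

Initial width b − a = 2.83 − 0.337 = 2.493000.
After n steps the width is (b−a)/2^n; need (b−a)/2^n ≤ 1e-5.
So n ≥ log₂(2.493000/1e-5) = log₂(249300.0000) ≈ 17.9275.
Hence n = 18.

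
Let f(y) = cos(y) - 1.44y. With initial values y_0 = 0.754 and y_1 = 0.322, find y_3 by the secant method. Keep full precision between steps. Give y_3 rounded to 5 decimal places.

Secant update: y_(k+1) = y_k − f(y_k)·(y_k − y_(k-1))/(f(y_k) − f(y_(k-1))).
f(y_0) = -0.356804, f(y_1) = 0.484924
y_2 = 0.322000 - (0.484924)·(0.322000 - 0.754000)/(0.484924 - (-0.356804)) = 0.570878; f(y_2) = 0.019363
y_3 = 0.570878 - (0.019363)·(0.570878 - 0.322000)/(0.019363 - (0.484924)) = 0.581229; f(y_3) = -0.001181

0.58123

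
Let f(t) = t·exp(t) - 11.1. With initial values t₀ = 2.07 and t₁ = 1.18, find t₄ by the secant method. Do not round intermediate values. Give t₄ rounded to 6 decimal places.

Secant update: t_(k+1) = t_k − f(t_k)·(t_k − t_(k-1))/(f(t_k) − f(t_(k-1))).
f(t_0) = 5.304384, f(t_1) = -7.259838
t_2 = 1.180000 - (-7.259838)·(1.180000 - 2.070000)/(-7.259838 - (5.304384)) = 1.694258; f(t_2) = -1.878816
t_3 = 1.694258 - (-1.878816)·(1.694258 - 1.180000)/(-1.878816 - (-7.259838)) = 1.873815; f(t_3) = 1.104333
t_4 = 1.873815 - (1.104333)·(1.873815 - 1.694258)/(1.104333 - (-1.878816)) = 1.807345; f(t_4) = -0.085601

1.807345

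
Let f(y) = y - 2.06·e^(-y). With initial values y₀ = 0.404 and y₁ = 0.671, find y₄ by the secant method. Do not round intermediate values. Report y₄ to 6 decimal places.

Secant update: y_(k+1) = y_k − f(y_k)·(y_k − y_(k-1))/(f(y_k) − f(y_(k-1))).
f(y_0) = -0.971347, f(y_1) = -0.382066
y_2 = 0.671000 - (-0.382066)·(0.671000 - 0.404000)/(-0.382066 - (-0.971347)) = 0.844112; f(y_2) = -0.041562
y_3 = 0.844112 - (-0.041562)·(0.844112 - 0.671000)/(-0.041562 - (-0.382066)) = 0.865242; f(y_3) = -0.001914
y_4 = 0.865242 - (-0.001914)·(0.865242 - 0.844112)/(-0.001914 - (-0.041562)) = 0.866262; f(y_4) = -0.000010

0.866262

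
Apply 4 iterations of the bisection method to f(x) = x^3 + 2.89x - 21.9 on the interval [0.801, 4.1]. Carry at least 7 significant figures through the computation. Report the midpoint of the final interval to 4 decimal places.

2.5536

f(0.801000) = -19.071188, f(4.100000) = 58.870000 (opposite signs)
step 1: m = 2.450500, f(m) = -0.102924 < 0 → root in [2.450500, 4.100000]
step 2: m = 3.275250, f(m) = 22.699939 > 0 → root in [2.450500, 3.275250]
step 3: m = 2.862875, f(m) = 9.837985 > 0 → root in [2.450500, 2.862875]
step 4: m = 2.656687, f(m) = 4.528697 > 0 → root in [2.450500, 2.656687]
Midpoint of [2.450500, 2.656687] = 2.553594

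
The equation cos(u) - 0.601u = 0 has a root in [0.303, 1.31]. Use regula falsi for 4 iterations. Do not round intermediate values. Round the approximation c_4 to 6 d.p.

f(0.303000) = 0.772343, f(1.310000) = -0.529460
step 1: c = 0.900440, f(c) = 0.080101 > 0 → new bracket [0.900440, 1.310000]
step 2: c = 0.954259, f(c) = 0.004704 > 0 → new bracket [0.954259, 1.310000]
step 3: c = 0.957392, f(c) = 0.000262 > 0 → new bracket [0.957392, 1.310000]
step 4: c = 0.957566, f(c) = 0.000015 > 0 → new bracket [0.957566, 1.310000]

0.957566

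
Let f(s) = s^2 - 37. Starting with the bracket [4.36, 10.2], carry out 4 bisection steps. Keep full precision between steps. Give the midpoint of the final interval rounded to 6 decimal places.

6.002500

f(4.360000) = -17.990400, f(10.200000) = 67.040000 (opposite signs)
step 1: m = 7.280000, f(m) = 15.998400 > 0 → root in [4.360000, 7.280000]
step 2: m = 5.820000, f(m) = -3.127600 < 0 → root in [5.820000, 7.280000]
step 3: m = 6.550000, f(m) = 5.902500 > 0 → root in [5.820000, 6.550000]
step 4: m = 6.185000, f(m) = 1.254225 > 0 → root in [5.820000, 6.185000]
Midpoint of [5.820000, 6.185000] = 6.002500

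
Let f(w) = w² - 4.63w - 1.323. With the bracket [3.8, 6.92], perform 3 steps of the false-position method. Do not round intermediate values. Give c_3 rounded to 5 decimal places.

f(3.800000) = -4.477000, f(6.920000) = 14.523800
step 1: c = 4.535140, f(c) = -1.753205 < 0 → new bracket [4.535140, 6.920000]
step 2: c = 4.792014, f(c) = -0.546626 < 0 → new bracket [4.792014, 6.920000]
step 3: c = 4.869199, f(c) = -0.158291 < 0 → new bracket [4.869199, 6.920000]

4.86920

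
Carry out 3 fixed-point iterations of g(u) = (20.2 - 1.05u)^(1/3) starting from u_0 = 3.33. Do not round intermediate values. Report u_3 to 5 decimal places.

2.59492

u_1 = g(3.330000) = 2.556245
u_2 = g(2.556245) = 2.597035
u_3 = g(2.597035) = 2.594917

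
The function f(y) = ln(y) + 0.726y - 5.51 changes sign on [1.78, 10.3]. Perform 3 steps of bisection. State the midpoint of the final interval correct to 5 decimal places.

5.50750

f(1.780000) = -3.641107, f(10.300000) = 4.299944 (opposite signs)
step 1: m = 6.040000, f(m) = 0.673444 > 0 → root in [1.780000, 6.040000]
step 2: m = 3.910000, f(m) = -1.307803 < 0 → root in [3.910000, 6.040000]
step 3: m = 4.975000, f(m) = -0.293725 < 0 → root in [4.975000, 6.040000]
Midpoint of [4.975000, 6.040000] = 5.507500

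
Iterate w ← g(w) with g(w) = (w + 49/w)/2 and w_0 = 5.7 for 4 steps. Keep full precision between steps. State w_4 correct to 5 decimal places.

w_1 = g(5.700000) = 7.148246
w_2 = g(7.148246) = 7.001537
w_3 = g(7.001537) = 7.000000
w_4 = g(7.000000) = 7.000000

7.00000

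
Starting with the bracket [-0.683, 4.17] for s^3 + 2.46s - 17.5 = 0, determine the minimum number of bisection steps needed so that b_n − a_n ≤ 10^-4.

Initial width b − a = 4.17 − -0.683 = 4.853000.
After n steps the width is (b−a)/2^n; need (b−a)/2^n ≤ 10^-4.
So n ≥ log₂(4.853000/10^-4) = log₂(48530.0000) ≈ 15.5666.
Hence n = 16.

16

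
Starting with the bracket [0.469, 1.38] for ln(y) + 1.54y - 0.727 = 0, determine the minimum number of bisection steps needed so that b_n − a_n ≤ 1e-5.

17

Initial width b − a = 1.38 − 0.469 = 0.911000.
After n steps the width is (b−a)/2^n; need (b−a)/2^n ≤ 1e-5.
So n ≥ log₂(0.911000/1e-5) = log₂(91100.0000) ≈ 16.4752.
Hence n = 17.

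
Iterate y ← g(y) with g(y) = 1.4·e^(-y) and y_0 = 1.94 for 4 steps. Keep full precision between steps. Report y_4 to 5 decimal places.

0.89664

y_1 = g(1.940000) = 0.201186
y_2 = g(0.201186) = 1.144865
y_3 = g(1.144865) = 0.445574
y_4 = g(0.445574) = 0.896639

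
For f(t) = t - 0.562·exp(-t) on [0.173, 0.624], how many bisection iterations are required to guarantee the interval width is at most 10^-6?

19

Initial width b − a = 0.624 − 0.173 = 0.451000.
After n steps the width is (b−a)/2^n; need (b−a)/2^n ≤ 10^-6.
So n ≥ log₂(0.451000/10^-6) = log₂(451000.0000) ≈ 18.7828.
Hence n = 19.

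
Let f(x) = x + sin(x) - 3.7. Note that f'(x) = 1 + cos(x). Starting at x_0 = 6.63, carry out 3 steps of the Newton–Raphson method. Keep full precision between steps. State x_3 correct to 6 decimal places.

4.700209

x_0 = 6.630000: f = 3.269904, f' = 1.940460 → x_1 = 6.630000 - (3.269904)/(1.940460) = 4.944882
x_1 = 4.944882: f = 0.271787, f' = 1.230404 → x_2 = 4.944882 - (0.271787)/(1.230404) = 4.723990
x_2 = 4.723990: f = 0.024057, f' = 1.011600 → x_3 = 4.723990 - (0.024057)/(1.011600) = 4.700209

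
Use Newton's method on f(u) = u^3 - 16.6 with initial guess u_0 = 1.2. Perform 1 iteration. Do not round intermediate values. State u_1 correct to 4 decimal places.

4.6426

Newton update: u ← u − f(u)/f'(u).
f'(u) = 3u^2
u_0 = 1.200000: f = -14.872000, f' = 4.320000 → u_1 = 1.200000 - (-14.872000)/(4.320000) = 4.642593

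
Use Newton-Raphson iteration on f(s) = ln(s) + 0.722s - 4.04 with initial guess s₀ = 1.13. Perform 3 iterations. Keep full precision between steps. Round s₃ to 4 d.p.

3.7609

Newton update: s ← s − f(s)/f'(s).
f'(s) = 1/s + 0.722
s_0 = 1.130000: f = -3.101922, f' = 1.606956 → s_1 = 1.130000 - (-3.101922)/(1.606956) = 3.060310
s_1 = 3.060310: f = -0.711940, f' = 1.048764 → s_2 = 3.060310 - (-0.711940)/(1.048764) = 3.739147
s_2 = 3.739147: f = -0.021478, f' = 0.989441 → s_3 = 3.739147 - (-0.021478)/(0.989441) = 3.760855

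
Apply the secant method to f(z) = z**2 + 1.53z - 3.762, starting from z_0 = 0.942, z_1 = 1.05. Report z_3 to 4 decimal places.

1.3180

f(z_0) = -1.433376, f(z_1) = -1.053000
z_2 = 1.050000 - (-1.053000)·(1.050000 - 0.942000)/(-1.053000 - (-1.433376)) = 1.348978; f(z_2) = 0.121677
z_3 = 1.348978 - (0.121677)·(1.348978 - 1.050000)/(0.121677 - (-1.053000)) = 1.318009; f(z_3) = -0.008300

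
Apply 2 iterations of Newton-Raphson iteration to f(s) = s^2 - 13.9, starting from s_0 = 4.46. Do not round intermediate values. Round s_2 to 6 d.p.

3.728746

f'(s) = 2s
s_0 = 4.460000: f = 5.991600, f' = 8.920000 → s_1 = 4.460000 - (5.991600)/(8.920000) = 3.788296
s_1 = 3.788296: f = 0.451186, f' = 7.576592 → s_2 = 3.788296 - (0.451186)/(7.576592) = 3.728746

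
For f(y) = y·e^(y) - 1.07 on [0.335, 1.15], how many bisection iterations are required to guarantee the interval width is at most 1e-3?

Initial width b − a = 1.15 − 0.335 = 0.815000.
After n steps the width is (b−a)/2^n; need (b−a)/2^n ≤ 1e-3.
So n ≥ log₂(0.815000/1e-3) = log₂(815.0000) ≈ 9.6707.
Hence n = 10.

10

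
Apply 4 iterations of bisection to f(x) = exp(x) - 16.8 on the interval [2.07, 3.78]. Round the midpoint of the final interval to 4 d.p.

f(2.070000) = -8.875177, f(3.780000) = 27.016042 (opposite signs)
step 1: m = 2.925000, f(m) = 1.834226 > 0 → root in [2.070000, 2.925000]
step 2: m = 2.497500, f(m) = -4.647924 < 0 → root in [2.497500, 2.925000]
step 3: m = 2.711250, f(m) = -1.751926 < 0 → root in [2.711250, 2.925000]
step 4: m = 2.818125, f(m) = -0.054576 < 0 → root in [2.818125, 2.925000]
Midpoint of [2.818125, 2.925000] = 2.871562

2.8716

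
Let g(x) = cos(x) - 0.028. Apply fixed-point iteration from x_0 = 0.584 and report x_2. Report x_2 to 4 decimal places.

x_1 = g(0.584000) = 0.806264
x_2 = g(0.806264) = 0.664200

0.6642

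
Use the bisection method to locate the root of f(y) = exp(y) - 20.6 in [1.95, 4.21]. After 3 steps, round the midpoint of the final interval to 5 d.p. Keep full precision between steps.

f(1.950000) = -13.571312, f(4.210000) = 46.756540 (opposite signs)
step 1: m = 3.080000, f(m) = 1.158402 > 0 → root in [1.950000, 3.080000]
step 2: m = 2.515000, f(m) = -8.233391 < 0 → root in [2.515000, 3.080000]
step 3: m = 2.797500, f(m) = -4.196413 < 0 → root in [2.797500, 3.080000]
Midpoint of [2.797500, 3.080000] = 2.938750

2.93875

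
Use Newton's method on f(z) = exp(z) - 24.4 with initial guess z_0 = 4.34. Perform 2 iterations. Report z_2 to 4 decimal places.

3.2872

f'(z) = exp(z)
z_0 = 4.340000: f = 52.307539, f' = 76.707539 → z_1 = 4.340000 - (52.307539)/(76.707539) = 3.658091
z_1 = 3.658091: f = 14.387239, f' = 38.787239 → z_2 = 3.658091 - (14.387239)/(38.787239) = 3.287164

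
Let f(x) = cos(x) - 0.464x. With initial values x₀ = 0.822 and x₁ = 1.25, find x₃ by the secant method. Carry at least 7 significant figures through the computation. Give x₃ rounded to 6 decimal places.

f(x_0) = 0.299350, f(x_1) = -0.264678
x_2 = 1.250000 - (-0.264678)·(1.250000 - 0.822000)/(-0.264678 - (0.299350)) = 1.049155; f(x_2) = 0.011496
x_3 = 1.049155 - (0.011496)·(1.049155 - 1.250000)/(0.011496 - (-0.264678)) = 1.057515; f(x_3) = 0.000351

1.057515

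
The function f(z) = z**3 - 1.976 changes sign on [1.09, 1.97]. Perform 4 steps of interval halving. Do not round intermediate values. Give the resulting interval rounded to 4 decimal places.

[1.2000, 1.2550]

f(1.090000) = -0.680971, f(1.970000) = 5.669373 (opposite signs)
step 1: m = 1.530000, f(m) = 1.605577 > 0 → root in [1.090000, 1.530000]
step 2: m = 1.310000, f(m) = 0.272091 > 0 → root in [1.090000, 1.310000]
step 3: m = 1.200000, f(m) = -0.248000 < 0 → root in [1.200000, 1.310000]
step 4: m = 1.255000, f(m) = 0.000656 > 0 → root in [1.200000, 1.255000]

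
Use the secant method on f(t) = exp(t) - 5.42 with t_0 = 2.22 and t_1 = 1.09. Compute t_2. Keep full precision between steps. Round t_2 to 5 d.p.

1.53339

f(t_0) = 3.787331, f(t_1) = -2.445726
t_2 = 1.090000 - (-2.445726)·(1.090000 - 2.220000)/(-2.445726 - (3.787331)) = 1.533389; f(t_2) = -0.786145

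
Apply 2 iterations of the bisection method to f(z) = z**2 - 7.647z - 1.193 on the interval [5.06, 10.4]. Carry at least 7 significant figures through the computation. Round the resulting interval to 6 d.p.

f(5.060000) = -14.283220, f(10.400000) = 27.438200 (opposite signs)
step 1: m = 7.730000, f(m) = -0.551410 < 0 → root in [7.730000, 10.400000]
step 2: m = 9.065000, f(m) = 11.661170 > 0 → root in [7.730000, 9.065000]

[7.730000, 9.065000]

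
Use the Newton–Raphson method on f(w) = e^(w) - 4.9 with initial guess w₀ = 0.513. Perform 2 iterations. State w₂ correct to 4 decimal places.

f'(w) = e^(w)
w_0 = 0.513000: f = -3.229705, f' = 1.670295 → w_1 = 0.513000 - (-3.229705)/(1.670295) = 2.446614
w_1 = 2.446614: f = 6.649178, f' = 11.549178 → w_2 = 2.446614 - (6.649178)/(11.549178) = 1.870887

1.8709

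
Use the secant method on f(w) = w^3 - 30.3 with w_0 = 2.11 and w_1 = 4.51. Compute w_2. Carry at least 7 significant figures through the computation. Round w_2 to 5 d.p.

f(w_0) = -20.906069, f(w_1) = 61.433851
w_2 = 4.510000 - (61.433851)·(4.510000 - 2.110000)/(61.433851 - (-20.906069)) = 2.719359; f(w_2) = -10.190577

2.71936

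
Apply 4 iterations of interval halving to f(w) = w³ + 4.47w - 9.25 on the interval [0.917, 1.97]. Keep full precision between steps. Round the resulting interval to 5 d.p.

f(0.917000) = -4.379915, f(1.970000) = 7.201273 (opposite signs)
step 1: m = 1.443500, f(m) = 0.210255 > 0 → root in [0.917000, 1.443500]
step 2: m = 1.180250, f(m) = -2.330206 < 0 → root in [1.180250, 1.443500]
step 3: m = 1.311875, f(m) = -1.128161 < 0 → root in [1.311875, 1.443500]
step 4: m = 1.377687, f(m) = -0.476855 < 0 → root in [1.377687, 1.443500]

[1.37769, 1.44350]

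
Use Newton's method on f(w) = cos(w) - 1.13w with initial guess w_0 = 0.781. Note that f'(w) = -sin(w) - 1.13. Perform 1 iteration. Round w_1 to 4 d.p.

w_0 = 0.781000: f = -0.172320, f' = -1.833990 → w_1 = 0.781000 - (-0.172320)/(-1.833990) = 0.687041

0.6870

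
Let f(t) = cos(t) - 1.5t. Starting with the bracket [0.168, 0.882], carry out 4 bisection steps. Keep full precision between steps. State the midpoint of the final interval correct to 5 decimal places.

0.54731

f(0.168000) = 0.733921, f(0.882000) = -0.687392 (opposite signs)
step 1: m = 0.525000, f(m) = 0.077824 > 0 → root in [0.525000, 0.882000]
step 2: m = 0.703500, f(m) = -0.292667 < 0 → root in [0.525000, 0.703500]
step 3: m = 0.614250, f(m) = -0.104169 < 0 → root in [0.525000, 0.614250]
step 4: m = 0.569625, f(m) = -0.012334 < 0 → root in [0.525000, 0.569625]
Midpoint of [0.525000, 0.569625] = 0.547313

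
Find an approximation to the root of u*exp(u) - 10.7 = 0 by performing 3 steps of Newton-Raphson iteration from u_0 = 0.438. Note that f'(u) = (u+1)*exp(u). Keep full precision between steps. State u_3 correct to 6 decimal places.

3.346180

Newton update: u ← u − f(u)/f'(u).
u_0 = 0.438000: f = -10.021273, f' = 2.228332 → u_1 = 0.438000 - (-10.021273)/(2.228332) = 4.935209
u_1 = 4.935209: f = 675.798106, f' = 825.600253 → u_2 = 4.935209 - (675.798106)/(825.600253) = 4.116655
u_2 = 4.116655: f = 241.871858, f' = 313.925521 → u_3 = 4.116655 - (241.871858)/(313.925521) = 3.346180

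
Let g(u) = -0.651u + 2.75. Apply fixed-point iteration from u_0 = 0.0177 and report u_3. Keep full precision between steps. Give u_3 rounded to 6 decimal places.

2.120319

u_1 = g(0.017700) = 2.738477
u_2 = g(2.738477) = 0.967251
u_3 = g(0.967251) = 2.120319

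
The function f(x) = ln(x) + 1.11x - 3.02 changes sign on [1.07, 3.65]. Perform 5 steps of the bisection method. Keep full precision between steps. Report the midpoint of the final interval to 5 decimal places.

2.07781

f(1.070000) = -1.764641, f(3.650000) = 2.326227 (opposite signs)
step 1: m = 2.360000, f(m) = 0.458262 > 0 → root in [1.070000, 2.360000]
step 2: m = 1.715000, f(m) = -0.576937 < 0 → root in [1.715000, 2.360000]
step 3: m = 2.037500, f(m) = -0.046651 < 0 → root in [2.037500, 2.360000]
step 4: m = 2.198750, f(m) = 0.208502 > 0 → root in [2.037500, 2.198750]
step 5: m = 2.118125, f(m) = 0.081650 > 0 → root in [2.037500, 2.118125]
Midpoint of [2.037500, 2.118125] = 2.077812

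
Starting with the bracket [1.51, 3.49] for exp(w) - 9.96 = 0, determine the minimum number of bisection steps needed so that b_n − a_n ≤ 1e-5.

18

Initial width b − a = 3.49 − 1.51 = 1.980000.
After n steps the width is (b−a)/2^n; need (b−a)/2^n ≤ 1e-5.
So n ≥ log₂(1.980000/1e-5) = log₂(198000.0000) ≈ 17.5951.
Hence n = 18.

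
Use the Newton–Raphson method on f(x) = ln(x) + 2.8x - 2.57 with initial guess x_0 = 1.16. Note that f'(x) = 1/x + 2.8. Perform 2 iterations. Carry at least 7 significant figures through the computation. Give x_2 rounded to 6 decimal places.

0.939963

Newton update: x ← x − f(x)/f'(x).
x_0 = 1.160000: f = 0.826420, f' = 3.662069 → x_1 = 1.160000 - (0.826420)/(3.662069) = 0.934330
x_1 = 0.934330: f = -0.021803, f' = 3.870286 → x_2 = 0.934330 - (-0.021803)/(3.870286) = 0.939963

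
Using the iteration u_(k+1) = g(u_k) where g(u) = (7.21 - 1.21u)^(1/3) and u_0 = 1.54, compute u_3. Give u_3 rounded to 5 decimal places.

u_1 = g(1.540000) = 1.748608
u_2 = g(1.748608) = 1.720646
u_3 = g(1.720646) = 1.724447

1.72445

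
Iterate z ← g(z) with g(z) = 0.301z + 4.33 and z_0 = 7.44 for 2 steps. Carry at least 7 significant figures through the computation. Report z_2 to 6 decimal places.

z_1 = g(7.440000) = 6.569440
z_2 = g(6.569440) = 6.307401

6.307401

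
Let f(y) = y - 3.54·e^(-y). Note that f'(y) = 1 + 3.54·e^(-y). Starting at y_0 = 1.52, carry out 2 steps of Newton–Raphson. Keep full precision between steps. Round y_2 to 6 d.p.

1.135967

y_0 = 1.520000: f = 0.745760, f' = 1.774240 → y_1 = 1.520000 - (0.745760)/(1.774240) = 1.099674
y_1 = 1.099674: f = -0.079075, f' = 2.178748 → y_2 = 1.099674 - (-0.079075)/(2.178748) = 1.135967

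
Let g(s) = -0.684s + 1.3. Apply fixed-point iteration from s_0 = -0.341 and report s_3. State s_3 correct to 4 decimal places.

1.1281

s_1 = g(-0.341000) = 1.533244
s_2 = g(1.533244) = 0.251261
s_3 = g(0.251261) = 1.128137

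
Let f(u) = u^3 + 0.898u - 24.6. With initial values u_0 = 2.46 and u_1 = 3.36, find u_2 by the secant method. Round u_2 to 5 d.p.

f(u_0) = -7.503984, f(u_1) = 16.350336
u_2 = 3.360000 - (16.350336)·(3.360000 - 2.460000)/(16.350336 - (-7.503984)) = 2.743118; f(u_2) = -1.495552

2.74312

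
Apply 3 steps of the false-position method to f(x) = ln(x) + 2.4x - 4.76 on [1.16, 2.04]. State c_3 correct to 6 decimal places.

1.750147

f(1.160000) = -1.827580, f(2.040000) = 0.848950
step 1: c = 1.760879, f(c) = 0.031923 > 0 → new bracket [1.160000, 1.760879]
step 2: c = 1.750564, f(c) = 0.001290 > 0 → new bracket [1.160000, 1.750564]
step 3: c = 1.750147, f(c) = 0.000052 > 0 → new bracket [1.160000, 1.750147]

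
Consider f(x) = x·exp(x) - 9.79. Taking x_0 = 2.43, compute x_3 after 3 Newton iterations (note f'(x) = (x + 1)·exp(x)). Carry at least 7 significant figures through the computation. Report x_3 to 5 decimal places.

1.73288

x_0 = 2.430000: f = 17.812083, f' = 38.960966 → x_1 = 2.430000 - (17.812083)/(38.960966) = 1.972822
x_1 = 1.972822: f = 4.396453, f' = 21.377396 → x_2 = 1.972822 - (4.396453)/(21.377396) = 1.767163
x_2 = 1.767163: f = 0.555369, f' = 16.199593 → x_3 = 1.767163 - (0.555369)/(16.199593) = 1.732880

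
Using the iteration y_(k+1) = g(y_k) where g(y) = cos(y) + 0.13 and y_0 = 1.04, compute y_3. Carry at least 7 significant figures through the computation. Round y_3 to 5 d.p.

0.72434

y_1 = g(1.040000) = 0.636220
y_2 = g(0.636220) = 0.934347
y_3 = g(0.934347) = 0.724343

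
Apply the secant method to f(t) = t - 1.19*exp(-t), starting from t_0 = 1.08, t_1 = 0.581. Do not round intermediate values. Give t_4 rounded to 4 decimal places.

0.6323

Secant update: t_(k+1) = t_k − f(t_k)·(t_k − t_(k-1))/(f(t_k) − f(t_(k-1))).
f(t_0) = 0.675881, f(t_1) = -0.084613
t_2 = 0.581000 - (-0.084613)·(0.581000 - 1.080000)/(-0.084613 - (0.675881)) = 0.636519; f(t_2) = 0.006853
t_3 = 0.636519 - (0.006853)·(0.636519 - 0.581000)/(0.006853 - (-0.084613)) = 0.632359; f(t_3) = 0.000069
t_4 = 0.632359 - (0.000069)·(0.632359 - 0.636519)/(0.000069 - (0.006853)) = 0.632317; f(t_4) = -0.000000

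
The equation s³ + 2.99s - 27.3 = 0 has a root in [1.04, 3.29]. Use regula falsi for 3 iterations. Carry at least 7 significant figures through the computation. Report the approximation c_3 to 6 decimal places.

2.668648

f(1.040000) = -23.065536, f(3.290000) = 18.148389
step 1: c = 2.299221, f(c) = -8.270680 < 0 → new bracket [2.299221, 3.290000]
step 2: c = 2.609392, f(c) = -1.730764 < 0 → new bracket [2.609392, 3.290000]
step 3: c = 2.668648, f(c) = -0.315469 < 0 → new bracket [2.668648, 3.290000]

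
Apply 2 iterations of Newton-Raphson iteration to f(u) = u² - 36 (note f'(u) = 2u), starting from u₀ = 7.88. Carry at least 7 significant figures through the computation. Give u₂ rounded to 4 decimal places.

Newton update: u ← u − f(u)/f'(u).
u_0 = 7.880000: f = 26.094400, f' = 15.760000 → u_1 = 7.880000 - (26.094400)/(15.760000) = 6.224264
u_1 = 6.224264: f = 2.741462, f' = 12.448528 → u_2 = 6.224264 - (2.741462)/(12.448528) = 6.004040

6.0040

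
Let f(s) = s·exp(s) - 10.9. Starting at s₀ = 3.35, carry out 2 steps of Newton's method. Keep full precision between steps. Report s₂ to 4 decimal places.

2.1467

Newton update: s ← s − f(s)/f'(s).
f'(s) = (s + 1)·exp(s)
s_0 = 3.350000: f = 84.584158, f' = 123.986891 → s_1 = 3.350000 - (84.584158)/(123.986891) = 2.667798
s_1 = 2.667798: f = 27.538164, f' = 52.846366 → s_2 = 2.667798 - (27.538164)/(52.846366) = 2.146699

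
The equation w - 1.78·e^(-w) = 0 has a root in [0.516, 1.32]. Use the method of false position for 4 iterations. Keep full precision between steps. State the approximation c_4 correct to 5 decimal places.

0.79990

f(0.516000) = -0.546488, f(1.320000) = 0.844499
step 1: c = 0.831874, f(c) = 0.057159 > 0 → new bracket [0.516000, 0.831874]
step 2: c = 0.801964, f(c) = 0.003727 > 0 → new bracket [0.516000, 0.801964]
step 3: c = 0.800027, f(c) = 0.000242 > 0 → new bracket [0.516000, 0.800027]
step 4: c = 0.799901, f(c) = 0.000016 > 0 → new bracket [0.516000, 0.799901]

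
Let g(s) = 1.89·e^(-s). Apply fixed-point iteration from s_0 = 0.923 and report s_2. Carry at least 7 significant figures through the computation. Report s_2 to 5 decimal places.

0.89193

s_1 = g(0.923000) = 0.750945
s_2 = g(0.750945) = 0.891930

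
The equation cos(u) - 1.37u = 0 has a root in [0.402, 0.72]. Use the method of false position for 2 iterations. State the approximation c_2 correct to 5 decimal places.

0.60160

False-position update: c = (a·f(b) − b·f(a))/(f(b) − f(a)); replace the endpoint whose sign matches f(c).
f(0.402000) = 0.369540, f(0.720000) = -0.234594
step 1: c = 0.596516, f(c) = 0.010071 > 0 → new bracket [0.596516, 0.720000]
step 2: c = 0.601599, f(c) = 0.000241 > 0 → new bracket [0.601599, 0.720000]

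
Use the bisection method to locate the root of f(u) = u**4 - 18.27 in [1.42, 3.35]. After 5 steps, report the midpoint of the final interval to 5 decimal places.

2.05328

f(1.420000) = -14.204131, f(3.350000) = 107.674506 (opposite signs)
step 1: m = 2.385000, f(m) = 14.085904 > 0 → root in [1.420000, 2.385000]
step 2: m = 1.902500, f(m) = -5.169175 < 0 → root in [1.902500, 2.385000]
step 3: m = 2.143750, f(m) = 2.850128 > 0 → root in [1.902500, 2.143750]
step 4: m = 2.023125, f(m) = -1.517066 < 0 → root in [2.023125, 2.143750]
step 5: m = 2.083437, f(m) = 0.571779 > 0 → root in [2.023125, 2.083437]
Midpoint of [2.023125, 2.083437] = 2.053281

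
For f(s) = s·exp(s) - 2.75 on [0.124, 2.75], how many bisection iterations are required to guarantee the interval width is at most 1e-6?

Initial width b − a = 2.75 − 0.124 = 2.626000.
After n steps the width is (b−a)/2^n; need (b−a)/2^n ≤ 1e-6.
So n ≥ log₂(2.626000/1e-6) = log₂(2626000.0000) ≈ 21.3244.
Hence n = 22.

22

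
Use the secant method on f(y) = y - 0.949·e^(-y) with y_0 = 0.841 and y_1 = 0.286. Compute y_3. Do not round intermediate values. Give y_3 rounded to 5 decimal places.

f(y_0) = 0.431716, f(y_1) = -0.426948
y_2 = 0.286000 - (-0.426948)·(0.286000 - 0.841000)/(-0.426948 - (0.431716)) = 0.561959; f(y_2) = 0.020943
y_3 = 0.561959 - (0.020943)·(0.561959 - 0.286000)/(0.020943 - (-0.426948)) = 0.549056; f(y_3) = 0.001013

0.54906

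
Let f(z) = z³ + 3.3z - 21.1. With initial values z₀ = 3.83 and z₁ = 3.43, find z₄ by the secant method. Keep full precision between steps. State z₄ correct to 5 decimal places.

f(z_0) = 47.720887, f(z_1) = 30.572607
z_2 = 3.430000 - (30.572607)·(3.430000 - 3.830000)/(30.572607 - (47.720887)) = 2.716865; f(z_2) = 7.919795
z_3 = 2.716865 - (7.919795)·(2.716865 - 3.430000)/(7.919795 - (30.572607)) = 2.467541; f(z_3) = 2.067146
z_4 = 2.467541 - (2.067146)·(2.467541 - 2.716865)/(2.067146 - (7.919795)) = 2.379480; f(z_4) = 0.224726

2.37948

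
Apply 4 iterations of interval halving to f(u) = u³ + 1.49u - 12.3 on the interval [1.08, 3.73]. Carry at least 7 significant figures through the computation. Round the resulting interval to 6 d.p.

f(1.080000) = -9.431088, f(3.730000) = 45.152817 (opposite signs)
step 1: m = 2.405000, f(m) = 5.194030 > 0 → root in [1.080000, 2.405000]
step 2: m = 1.742500, f(m) = -4.412911 < 0 → root in [1.742500, 2.405000]
step 3: m = 2.073750, f(m) = -0.292077 < 0 → root in [2.073750, 2.405000]
step 4: m = 2.239375, f(m) = 2.266687 > 0 → root in [2.073750, 2.239375]

[2.073750, 2.239375]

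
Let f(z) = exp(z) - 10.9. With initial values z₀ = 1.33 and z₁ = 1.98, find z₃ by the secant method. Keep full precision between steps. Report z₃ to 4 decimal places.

f(z_0) = -7.118957, f(z_1) = -3.657257
z_2 = 1.980000 - (-3.657257)·(1.980000 - 1.330000)/(-3.657257 - (-7.118957)) = 2.666720; f(z_2) = 3.492678
z_3 = 2.666720 - (3.492678)·(2.666720 - 1.980000)/(3.492678 - (-3.657257)) = 2.331263; f(z_3) = -0.609066

2.3313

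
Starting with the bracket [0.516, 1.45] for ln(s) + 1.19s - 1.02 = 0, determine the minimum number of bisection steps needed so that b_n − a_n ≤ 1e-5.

17

Initial width b − a = 1.45 − 0.516 = 0.934000.
After n steps the width is (b−a)/2^n; need (b−a)/2^n ≤ 1e-5.
So n ≥ log₂(0.934000/1e-5) = log₂(93400.0000) ≈ 16.5111.
Hence n = 17.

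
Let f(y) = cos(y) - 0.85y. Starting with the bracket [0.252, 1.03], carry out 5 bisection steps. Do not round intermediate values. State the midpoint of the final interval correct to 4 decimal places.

0.7990

f(0.252000) = 0.754216, f(1.030000) = -0.360681 (opposite signs)
step 1: m = 0.641000, f(m) = 0.256648 > 0 → root in [0.641000, 1.030000]
step 2: m = 0.835500, f(m) = -0.039368 < 0 → root in [0.641000, 0.835500]
step 3: m = 0.738250, f(m) = 0.112135 > 0 → root in [0.738250, 0.835500]
step 4: m = 0.786875, f(m) = 0.037218 > 0 → root in [0.786875, 0.835500]
step 5: m = 0.811187, f(m) = -0.000872 < 0 → root in [0.786875, 0.811187]
Midpoint of [0.786875, 0.811187] = 0.799031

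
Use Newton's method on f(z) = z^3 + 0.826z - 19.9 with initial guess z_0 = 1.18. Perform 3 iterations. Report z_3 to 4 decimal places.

f'(z) = 3z^2 + 0.826
z_0 = 1.180000: f = -17.282288, f' = 5.003200 → z_1 = 1.180000 - (-17.282288)/(5.003200) = 4.634247
z_1 = 4.634247: f = 83.454105, f' = 65.254732 → z_2 = 4.634247 - (83.454105)/(65.254732) = 3.355350
z_2 = 3.355350: f = 20.647286, f' = 34.601111 → z_3 = 3.355350 - (20.647286)/(34.601111) = 2.758626

2.7586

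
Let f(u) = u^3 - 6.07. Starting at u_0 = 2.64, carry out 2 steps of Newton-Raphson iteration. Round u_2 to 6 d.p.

f'(u) = 3u^2
u_0 = 2.640000: f = 12.329744, f' = 20.908800 → u_1 = 2.640000 - (12.329744)/(20.908800) = 2.050308
u_1 = 2.050308: f = 2.549014, f' = 12.611293 → u_2 = 2.050308 - (2.549014)/(12.611293) = 1.848187

1.848187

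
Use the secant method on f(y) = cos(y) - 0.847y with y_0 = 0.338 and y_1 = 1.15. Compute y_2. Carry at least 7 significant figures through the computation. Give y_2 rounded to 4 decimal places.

0.7744

f(y_0) = 0.657134, f(y_1) = -0.565563
y_2 = 1.150000 - (-0.565563)·(1.150000 - 0.338000)/(-0.565563 - (0.657134)) = 0.774406; f(y_2) = 0.058914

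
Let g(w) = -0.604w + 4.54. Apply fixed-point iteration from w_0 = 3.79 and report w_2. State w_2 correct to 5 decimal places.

3.18049

w_1 = g(3.790000) = 2.250840
w_2 = g(2.250840) = 3.180493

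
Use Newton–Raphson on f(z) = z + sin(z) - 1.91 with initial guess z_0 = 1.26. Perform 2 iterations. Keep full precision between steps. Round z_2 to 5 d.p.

f'(z) = 1 + cos(z)
z_0 = 1.260000: f = 0.302090, f' = 1.305817 → z_1 = 1.260000 - (0.302090)/(1.305817) = 1.028658
z_1 = 1.028658: f = -0.024735, f' = 1.515969 → z_2 = 1.028658 - (-0.024735)/(1.515969) = 1.044974

1.04497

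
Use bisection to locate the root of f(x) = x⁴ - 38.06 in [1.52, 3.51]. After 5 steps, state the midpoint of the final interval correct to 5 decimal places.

f(1.520000) = -32.722052, f(3.510000) = 113.724864 (opposite signs)
step 1: m = 2.515000, f(m) = 1.948471 > 0 → root in [1.520000, 2.515000]
step 2: m = 2.017500, f(m) = -21.492607 < 0 → root in [2.017500, 2.515000]
step 3: m = 2.266250, f(m) = -11.682644 < 0 → root in [2.266250, 2.515000]
step 4: m = 2.390625, f(m) = -5.397770 < 0 → root in [2.390625, 2.515000]
step 5: m = 2.452812, f(m) = -1.864265 < 0 → root in [2.452812, 2.515000]
Midpoint of [2.452812, 2.515000] = 2.483906

2.48391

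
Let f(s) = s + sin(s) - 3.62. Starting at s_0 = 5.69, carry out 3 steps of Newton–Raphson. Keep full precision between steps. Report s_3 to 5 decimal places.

4.61567

f'(s) = 1 + cos(s)
s_0 = 5.690000: f = 1.510995, f' = 1.829164 → s_1 = 5.690000 - (1.510995)/(1.829164) = 4.863942
s_1 = 4.863942: f = 0.255405, f' = 1.150974 → s_2 = 4.863942 - (0.255405)/(1.150974) = 4.642039
s_2 = 4.642039: f = 0.024513, f' = 0.929708 → s_3 = 4.642039 - (0.024513)/(0.929708) = 4.615673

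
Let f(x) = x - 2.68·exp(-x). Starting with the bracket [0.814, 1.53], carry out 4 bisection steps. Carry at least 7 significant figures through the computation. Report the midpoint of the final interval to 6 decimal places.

0.970625

f(0.814000) = -0.373460, f(1.530000) = 0.949684 (opposite signs)
step 1: m = 1.172000, f(m) = 0.341879 > 0 → root in [0.814000, 1.172000]
step 2: m = 0.993000, f(m) = 0.000157 > 0 → root in [0.814000, 0.993000]
step 3: m = 0.903500, f(m) = -0.182300 < 0 → root in [0.903500, 0.993000]
step 4: m = 0.948250, f(m) = -0.090031 < 0 → root in [0.948250, 0.993000]
Midpoint of [0.948250, 0.993000] = 0.970625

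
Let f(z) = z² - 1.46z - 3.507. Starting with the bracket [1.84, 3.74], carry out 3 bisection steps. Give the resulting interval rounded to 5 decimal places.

[2.55250, 2.79000]

f(1.840000) = -2.807800, f(3.740000) = 5.020200 (opposite signs)
step 1: m = 2.790000, f(m) = 0.203700 > 0 → root in [1.840000, 2.790000]
step 2: m = 2.315000, f(m) = -1.527675 < 0 → root in [2.315000, 2.790000]
step 3: m = 2.552500, f(m) = -0.718394 < 0 → root in [2.552500, 2.790000]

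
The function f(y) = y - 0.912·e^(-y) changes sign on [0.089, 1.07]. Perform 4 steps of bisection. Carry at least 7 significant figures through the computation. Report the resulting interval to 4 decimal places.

[0.5182, 0.5795]

f(0.089000) = -0.745339, f(1.070000) = 0.757176 (opposite signs)
step 1: m = 0.579500, f(m) = 0.068617 > 0 → root in [0.089000, 0.579500]
step 2: m = 0.334250, f(m) = -0.318628 < 0 → root in [0.334250, 0.579500]
step 3: m = 0.456875, f(m) = -0.120658 < 0 → root in [0.456875, 0.579500]
step 4: m = 0.518188, f(m) = -0.024999 < 0 → root in [0.518188, 0.579500]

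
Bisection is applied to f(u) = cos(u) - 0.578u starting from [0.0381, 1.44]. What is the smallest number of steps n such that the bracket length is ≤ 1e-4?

14

Initial width b − a = 1.44 − 0.0381 = 1.401900.
After n steps the width is (b−a)/2^n; need (b−a)/2^n ≤ 1e-4.
So n ≥ log₂(1.401900/1e-4) = log₂(14019.0000) ≈ 13.7751.
Hence n = 14.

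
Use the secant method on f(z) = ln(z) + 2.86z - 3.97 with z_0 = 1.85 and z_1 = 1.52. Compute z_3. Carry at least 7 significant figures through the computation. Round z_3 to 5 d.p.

1.29727

Secant update: z_(k+1) = z_k − f(z_k)·(z_k − z_(k-1))/(f(z_k) − f(z_(k-1))).
f(z_0) = 1.936186, f(z_1) = 0.795910
z_2 = 1.520000 - (0.795910)·(1.520000 - 1.850000)/(0.795910 - (1.936186)) = 1.289661; f(z_2) = -0.027192
z_3 = 1.289661 - (-0.027192)·(1.289661 - 1.520000)/(-0.027192 - (0.795910)) = 1.297270; f(z_3) = 0.000454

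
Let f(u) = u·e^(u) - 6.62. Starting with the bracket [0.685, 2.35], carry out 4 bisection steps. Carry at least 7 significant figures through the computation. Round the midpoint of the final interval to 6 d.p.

1.465469

f(0.685000) = -5.261116, f(2.350000) = 18.021089 (opposite signs)
step 1: m = 1.517500, f(m) = 0.301028 > 0 → root in [0.685000, 1.517500]
step 2: m = 1.101250, f(m) = -3.307524 < 0 → root in [1.101250, 1.517500]
step 3: m = 1.309375, f(m) = -1.770261 < 0 → root in [1.309375, 1.517500]
step 4: m = 1.413438, f(m) = -0.810688 < 0 → root in [1.413438, 1.517500]
Midpoint of [1.413438, 1.517500] = 1.465469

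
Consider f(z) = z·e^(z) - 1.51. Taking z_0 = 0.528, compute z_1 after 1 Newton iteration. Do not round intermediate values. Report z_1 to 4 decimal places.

0.7653

f'(z) = (z + 1)·e^(z)
z_0 = 0.528000: f = -0.614756, f' = 2.590782 → z_1 = 0.528000 - (-0.614756)/(2.590782) = 0.765286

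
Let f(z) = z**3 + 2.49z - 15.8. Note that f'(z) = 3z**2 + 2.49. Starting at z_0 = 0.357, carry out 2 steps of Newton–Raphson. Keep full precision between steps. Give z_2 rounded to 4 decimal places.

z_0 = 0.357000: f = -14.865571, f' = 2.872347 → z_1 = 0.357000 - (-14.865571)/(2.872347) = 5.532409
z_1 = 5.532409: f = 167.309186, f' = 94.312650 → z_2 = 5.532409 - (167.309186)/(94.312650) = 3.758424

3.7584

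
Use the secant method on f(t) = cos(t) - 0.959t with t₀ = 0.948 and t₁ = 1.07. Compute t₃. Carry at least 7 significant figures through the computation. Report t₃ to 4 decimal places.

0.7581

Secant update: t_(k+1) = t_k − f(t_k)·(t_k − t_(k-1))/(f(t_k) − f(t_(k-1))).
f(t_0) = -0.325823, f(t_1) = -0.546006
t_2 = 1.070000 - (-0.546006)·(1.070000 - 0.948000)/(-0.546006 - (-0.325823)) = 0.767466; f(t_2) = -0.016327
t_3 = 0.767466 - (-0.016327)·(0.767466 - 1.070000)/(-0.016327 - (-0.546006)) = 0.758140; f(t_3) = -0.000941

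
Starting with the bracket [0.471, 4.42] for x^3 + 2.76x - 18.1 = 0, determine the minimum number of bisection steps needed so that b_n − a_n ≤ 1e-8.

Initial width b − a = 4.42 − 0.471 = 3.949000.
After n steps the width is (b−a)/2^n; need (b−a)/2^n ≤ 1e-8.
So n ≥ log₂(3.949000/1e-8) = log₂(394900000.0000) ≈ 28.5569.
Hence n = 29.

29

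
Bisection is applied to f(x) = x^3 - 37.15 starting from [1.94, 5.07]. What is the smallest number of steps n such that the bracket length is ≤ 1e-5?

19

Initial width b − a = 5.07 − 1.94 = 3.130000.
After n steps the width is (b−a)/2^n; need (b−a)/2^n ≤ 1e-5.
So n ≥ log₂(3.130000/1e-5) = log₂(313000.0000) ≈ 18.2558.
Hence n = 19.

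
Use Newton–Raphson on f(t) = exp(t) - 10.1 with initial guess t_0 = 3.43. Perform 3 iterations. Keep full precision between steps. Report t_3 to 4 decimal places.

2.3161

Newton update: t ← t − f(t)/f'(t).
f'(t) = exp(t)
t_0 = 3.430000: f = 20.776643, f' = 30.876643 → t_1 = 3.430000 - (20.776643)/(30.876643) = 2.757108
t_1 = 2.757108: f = 5.654217, f' = 15.754217 → t_2 = 2.757108 - (5.654217)/(15.754217) = 2.398206
t_2 = 2.398206: f = 0.903422, f' = 11.003422 → t_3 = 2.398206 - (0.903422)/(11.003422) = 2.316103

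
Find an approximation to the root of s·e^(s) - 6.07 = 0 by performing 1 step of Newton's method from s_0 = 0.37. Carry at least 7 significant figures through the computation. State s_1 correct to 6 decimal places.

3.160334

Newton update: s ← s − f(s)/f'(s).
f'(s) = (s + 1)·e^(s)
s_0 = 0.370000: f = -5.534338, f' = 1.983396 → s_1 = 0.370000 - (-5.534338)/(1.983396) = 3.160334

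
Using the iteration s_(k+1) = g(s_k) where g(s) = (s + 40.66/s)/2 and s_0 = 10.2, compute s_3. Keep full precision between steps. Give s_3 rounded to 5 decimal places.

6.37662

s_1 = g(10.200000) = 7.093137
s_2 = g(7.093137) = 6.412719
s_3 = g(6.412719) = 6.376622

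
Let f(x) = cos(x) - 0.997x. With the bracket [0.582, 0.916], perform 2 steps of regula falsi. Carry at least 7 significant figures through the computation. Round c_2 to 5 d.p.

0.74020

f(0.582000) = 0.255111, f(0.916000) = -0.304254
step 1: c = 0.734328, f(c) = 0.010156 > 0 → new bracket [0.734328, 0.916000]
step 2: c = 0.740196, f(c) = 0.000360 > 0 → new bracket [0.740196, 0.916000]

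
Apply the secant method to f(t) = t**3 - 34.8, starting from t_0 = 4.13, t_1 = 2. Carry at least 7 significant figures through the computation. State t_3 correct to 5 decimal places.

f(t_0) = 35.644997, f(t_1) = -26.800000
t_2 = 2.000000 - (-26.800000)·(2.000000 - 4.130000)/(-26.800000 - (35.644997)) = 2.914148; f(t_2) = -10.052289
t_3 = 2.914148 - (-10.052289)·(2.914148 - 2.000000)/(-10.052289 - (-26.800000)) = 3.462838; f(t_3) = 6.723728

3.46284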